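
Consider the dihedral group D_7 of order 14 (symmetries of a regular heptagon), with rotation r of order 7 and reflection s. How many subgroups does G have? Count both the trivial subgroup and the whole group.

10

|G| = 14, so by Lagrange every subgroup order divides 14. Divisors: 1, 2, 7, 14.
Subgroups by order — order 1: 1; order 2: 7; order 7: 1; order 14: 1.
Total: 1 + 7 + 1 + 1 = 10.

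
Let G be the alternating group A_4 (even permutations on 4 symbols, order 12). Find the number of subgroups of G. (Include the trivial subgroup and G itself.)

|G| = 12, so by Lagrange every subgroup order divides 12. Divisors: 1, 2, 3, 4, 6, 12.
Subgroups by order — order 1: 1; order 2: 3; order 3: 4; order 4: 1; order 6: 0; order 12: 1.
Total: 1 + 3 + 4 + 1 + 0 + 1 = 10.

10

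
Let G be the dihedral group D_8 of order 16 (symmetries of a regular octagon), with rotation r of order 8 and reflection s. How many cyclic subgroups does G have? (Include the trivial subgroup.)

12

A cyclic subgroup of order d is generated by each of its φ(d) elements of order d, so the cyclic subgroups of order d number (#elements of order d)/φ(d).
Cyclic subgroups by order — order 1: 1; order 2: 9; order 4: 1; order 8: 1.
Total: 12.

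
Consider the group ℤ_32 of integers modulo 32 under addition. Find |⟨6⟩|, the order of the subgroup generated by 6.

In ℤ_32, the order of an element a is n/gcd(a, n).
gcd(6, 32) = 2, so |⟨6⟩| = 32/2 = 16.

16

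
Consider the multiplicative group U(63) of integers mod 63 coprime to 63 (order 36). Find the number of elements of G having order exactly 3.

8

The elements of order 3 are: 4, 16, 22, 25, 37, 43, 46, 58.
That's 8.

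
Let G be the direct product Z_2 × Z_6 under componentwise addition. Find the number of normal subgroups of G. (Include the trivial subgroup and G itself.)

G is abelian, so every subgroup is normal.
G has 10 subgroups in total, hence 10 normal subgroups.

10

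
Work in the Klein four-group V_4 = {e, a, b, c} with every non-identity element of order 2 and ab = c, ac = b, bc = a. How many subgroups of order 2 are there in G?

3

|G| = 4 and 2 | 4, so subgroups of order 2 are possible by Lagrange.
The subgroups of order 2 are: {e, a}; {e, b}; {e, c}.
So G has 3 subgroups of order 2.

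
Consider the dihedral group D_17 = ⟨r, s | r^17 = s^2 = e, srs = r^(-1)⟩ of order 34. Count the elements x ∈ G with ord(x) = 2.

17

Enumerating element orders in G gives 17 elements of order 2.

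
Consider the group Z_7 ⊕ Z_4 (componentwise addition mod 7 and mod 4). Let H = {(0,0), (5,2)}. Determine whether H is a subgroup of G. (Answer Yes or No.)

No

(5,2) ∈ H but its inverse (2,2) ∉ H, so H is not a subgroup.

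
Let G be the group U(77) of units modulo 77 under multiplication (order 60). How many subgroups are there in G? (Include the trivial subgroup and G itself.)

20

|G| = 60, so by Lagrange every subgroup order divides 60. Divisors: 1, 2, 3, 4, 5, 6, 10, 12, 15, 20, 30, 60.
Subgroups by order — order 1: 1; order 2: 3; order 3: 1; order 4: 1; order 5: 1; order 6: 3; order 10: 3; order 12: 1; order 15: 1; order 20: 1; order 30: 3; order 60: 1.
Total: 1 + 3 + 1 + 1 + 1 + 3 + 3 + 1 + 1 + 1 + 3 + 1 = 20.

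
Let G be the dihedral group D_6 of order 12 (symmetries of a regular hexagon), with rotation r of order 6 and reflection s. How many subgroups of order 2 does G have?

7

|G| = 12 and 2 | 12, so subgroups of order 2 are possible by Lagrange.
The subgroups of order 2 are: {e, r^2s}; {e, r^3}; {e, r^3s}; {e, r^4s}; … (7 in all).
So G has 7 subgroups of order 2.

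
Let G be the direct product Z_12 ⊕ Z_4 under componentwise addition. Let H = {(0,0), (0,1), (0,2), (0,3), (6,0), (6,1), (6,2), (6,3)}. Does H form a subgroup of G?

Yes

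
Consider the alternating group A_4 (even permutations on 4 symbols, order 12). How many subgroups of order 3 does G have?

4

|G| = 12 and 3 | 12, so subgroups of order 3 are possible by Lagrange.
The subgroups of order 3 are: {e, (1 2 3), (1 3 2)}; {e, (1 2 4), (1 4 2)}; {e, (1 3 4), (1 4 3)}; {e, (2 3 4), (2 4 3)}.
So G has 4 subgroups of order 3.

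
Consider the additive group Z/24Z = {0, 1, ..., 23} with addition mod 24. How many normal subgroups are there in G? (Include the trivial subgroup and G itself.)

G is abelian, so every subgroup is normal.
G has 8 subgroups in total, hence 8 normal subgroups.

8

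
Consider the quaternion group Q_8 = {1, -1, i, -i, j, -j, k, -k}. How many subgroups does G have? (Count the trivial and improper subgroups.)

6

|G| = 8, so by Lagrange every subgroup order divides 8. Divisors: 1, 2, 4, 8.
Subgroups by order — order 1: 1; order 2: 1; order 4: 3; order 8: 1.
Total: 1 + 1 + 3 + 1 = 6.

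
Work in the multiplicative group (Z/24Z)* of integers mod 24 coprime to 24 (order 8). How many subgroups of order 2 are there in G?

|G| = 8 and 2 | 8, so subgroups of order 2 are possible by Lagrange.
The subgroups of order 2 are: {1, 11}; {1, 13}; {1, 17}; {1, 19}; … (7 in all).
So G has 7 subgroups of order 2.

7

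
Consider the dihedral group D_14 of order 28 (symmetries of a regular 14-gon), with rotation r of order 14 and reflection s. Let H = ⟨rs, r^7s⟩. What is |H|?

14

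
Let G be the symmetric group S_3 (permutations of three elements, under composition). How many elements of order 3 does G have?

2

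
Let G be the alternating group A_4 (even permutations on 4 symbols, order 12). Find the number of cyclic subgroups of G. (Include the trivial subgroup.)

8

Each element a generates a cyclic subgroup ⟨a⟩; distinct elements may generate the same one (a cyclic group of order d has φ(d) generators).
Cyclic subgroups by order — order 1: 1; order 2: 3; order 3: 4.
Total: 8.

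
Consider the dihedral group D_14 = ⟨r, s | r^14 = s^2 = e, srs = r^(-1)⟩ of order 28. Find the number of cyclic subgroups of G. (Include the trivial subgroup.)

Group the elements of G by the cyclic subgroup they generate; each cyclic subgroup of order d accounts for φ(d) elements.
Cyclic subgroups by order — order 1: 1; order 2: 15; order 7: 1; order 14: 1.
Total: 18.

18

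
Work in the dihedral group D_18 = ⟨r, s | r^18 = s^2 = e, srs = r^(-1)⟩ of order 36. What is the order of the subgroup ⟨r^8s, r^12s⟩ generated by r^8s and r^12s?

|⟨r^8s⟩| = 2 and |⟨r^12s⟩| = 2, so |H| is a multiple of lcm(2, 2) = 2 and divides |G| = 36.
Closing under the operation: H = {e, r^2, r^4, r^6, r^8, r^10, r^12, r^14, r^16, s, r^2s, r^4s, r^6s, r^8s, r^10s, r^12s, r^14s, r^16s}, so |H| = 18.

18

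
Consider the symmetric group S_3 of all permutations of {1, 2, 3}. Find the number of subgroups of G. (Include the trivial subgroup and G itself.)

6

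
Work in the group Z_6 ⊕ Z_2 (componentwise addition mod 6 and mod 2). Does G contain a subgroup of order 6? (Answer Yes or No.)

Yes

6 | 12. A subgroup of order 6 is {(0,0), (0,1), (2,0), (2,1), (4,0), (4,1)}.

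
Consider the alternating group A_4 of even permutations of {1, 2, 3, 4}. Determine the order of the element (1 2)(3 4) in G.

Computing powers of (1 2)(3 4): the smallest k with ((1 2)(3 4))^k = e is k = 2.

2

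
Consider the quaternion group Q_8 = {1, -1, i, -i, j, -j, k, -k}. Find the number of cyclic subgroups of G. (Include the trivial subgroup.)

Each element a generates a cyclic subgroup ⟨a⟩; distinct elements may generate the same one (a cyclic group of order d has φ(d) generators).
Cyclic subgroups by order — order 1: 1; order 2: 1; order 4: 3.
Total: 5.

5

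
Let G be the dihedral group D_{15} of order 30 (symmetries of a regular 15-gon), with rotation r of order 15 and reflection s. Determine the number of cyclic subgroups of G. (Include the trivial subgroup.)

Group the elements of G by the cyclic subgroup they generate; each cyclic subgroup of order d accounts for φ(d) elements.
Cyclic subgroups by order — order 1: 1; order 2: 15; order 3: 1; order 5: 1; order 15: 1.
Total: 19.

19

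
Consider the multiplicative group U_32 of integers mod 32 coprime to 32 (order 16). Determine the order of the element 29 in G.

8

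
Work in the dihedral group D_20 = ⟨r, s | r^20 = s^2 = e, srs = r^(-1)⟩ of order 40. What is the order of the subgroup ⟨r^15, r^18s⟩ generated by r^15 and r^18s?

|⟨r^15⟩| = 4 and |⟨r^18s⟩| = 2, so |H| is a multiple of lcm(4, 2) = 4 and divides |G| = 40.
Closing under the operation: H = {e, r^5, r^10, r^15, r^3s, r^8s, r^13s, r^18s}, so |H| = 8.

8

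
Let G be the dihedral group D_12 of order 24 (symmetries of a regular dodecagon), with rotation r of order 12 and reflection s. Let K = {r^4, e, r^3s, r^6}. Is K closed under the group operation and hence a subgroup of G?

r^4 ∈ K but its inverse r^8 ∉ K, so K is not a subgroup.

No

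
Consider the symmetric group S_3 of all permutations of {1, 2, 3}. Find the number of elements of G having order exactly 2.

3

The elements of order 2 are: (2 3), (1 2), (1 3).
That's 3.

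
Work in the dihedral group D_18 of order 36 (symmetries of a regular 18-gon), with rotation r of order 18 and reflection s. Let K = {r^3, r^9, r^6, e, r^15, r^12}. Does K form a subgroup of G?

Yes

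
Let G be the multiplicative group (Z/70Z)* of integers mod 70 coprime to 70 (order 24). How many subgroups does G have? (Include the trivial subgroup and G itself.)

16

|G| = 24, so by Lagrange every subgroup order divides 24. Divisors: 1, 2, 3, 4, 6, 8, 12, 24.
Subgroups by order — order 1: 1; order 2: 3; order 3: 1; order 4: 3; order 6: 3; order 8: 1; order 12: 3; order 24: 1.
Total: 1 + 3 + 1 + 3 + 3 + 1 + 3 + 1 = 16.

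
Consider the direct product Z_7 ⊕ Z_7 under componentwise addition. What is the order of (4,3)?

7

The order of (4,3) in Z_7 × Z_7 is lcm(ord(4) in Z_7, ord(3) in Z_7).
ord(4) = 7 and ord(3) = 7, so |⟨(4,3)⟩| = lcm(7, 7) = 7.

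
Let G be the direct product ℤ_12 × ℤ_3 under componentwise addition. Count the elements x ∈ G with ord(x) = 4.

An element (a,b) has order lcm(ord(a), ord(b)); count pairs with lcm equal to 4.
Enumerating gives 2 such elements.

2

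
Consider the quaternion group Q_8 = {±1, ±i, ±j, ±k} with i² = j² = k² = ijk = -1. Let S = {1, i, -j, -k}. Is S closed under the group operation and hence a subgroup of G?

No

-j ∈ S but its inverse j ∉ S, so S is not a subgroup.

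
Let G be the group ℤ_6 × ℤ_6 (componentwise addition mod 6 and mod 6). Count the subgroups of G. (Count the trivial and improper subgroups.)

30

|G| = 36, so by Lagrange every subgroup order divides 36. Divisors: 1, 2, 3, 4, 6, 9, 12, 18, 36.
Subgroups by order — order 1: 1; order 2: 3; order 3: 4; order 4: 1; order 6: 12; order 9: 1; order 12: 4; order 18: 3; order 36: 1.
Total: 1 + 3 + 4 + 1 + 12 + 1 + 4 + 3 + 1 = 30.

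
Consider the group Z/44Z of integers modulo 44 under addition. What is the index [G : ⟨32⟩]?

4

|⟨32⟩| = 11 and |G| = 44.
By Lagrange, [G : H] = |G|/|H| = 44/11 = 4.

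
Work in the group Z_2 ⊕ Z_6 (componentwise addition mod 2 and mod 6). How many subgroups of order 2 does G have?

3

|G| = 12 and 2 | 12, so subgroups of order 2 are possible by Lagrange.
The subgroups of order 2 are: {(0,0), (0,3)}; {(0,0), (1,0)}; {(0,0), (1,3)}.
So G has 3 subgroups of order 2.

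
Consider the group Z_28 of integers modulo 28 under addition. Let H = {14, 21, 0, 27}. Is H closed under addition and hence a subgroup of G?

21 ∈ H but its inverse 7 ∉ H, so H is not a subgroup.

No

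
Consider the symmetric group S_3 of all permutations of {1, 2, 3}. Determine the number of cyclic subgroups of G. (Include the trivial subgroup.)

5

A cyclic subgroup of order d is generated by each of its φ(d) elements of order d, so the cyclic subgroups of order d number (#elements of order d)/φ(d).
Cyclic subgroups by order — order 1: 1; order 2: 3; order 3: 1.
Total: 5.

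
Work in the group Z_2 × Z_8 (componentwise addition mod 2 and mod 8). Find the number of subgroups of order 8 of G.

3

|G| = 16 and 8 | 16, so subgroups of order 8 are possible by Lagrange.
The subgroups of order 8 are: {(0,0), (0,1), (0,2), (0,3), (0,4), (0,5), (0,6), (0,7)}; {(0,0), (0,2), (0,4), (0,6), (1,0), (1,2), (1,4), (1,6)}; {(0,0), (0,2), (0,4), (0,6), (1,1), (1,3), (1,5), (1,7)}.
So G has 3 subgroups of order 8.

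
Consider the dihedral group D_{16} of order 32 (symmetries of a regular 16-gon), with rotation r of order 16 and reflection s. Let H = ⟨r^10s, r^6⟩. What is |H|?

16

|⟨r^10s⟩| = 2 and |⟨r^6⟩| = 8, so |H| is a multiple of lcm(2, 8) = 8 and divides |G| = 32.
Closing under the operation: H = {e, r^2, r^4, r^6, r^8, r^10, r^12, r^14, s, r^2s, r^4s, r^6s, r^8s, r^10s, r^12s, r^14s}, so |H| = 16.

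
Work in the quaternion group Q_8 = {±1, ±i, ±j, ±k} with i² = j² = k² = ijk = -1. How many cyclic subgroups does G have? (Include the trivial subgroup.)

A cyclic subgroup of order d is generated by each of its φ(d) elements of order d, so the cyclic subgroups of order d number (#elements of order d)/φ(d).
Cyclic subgroups by order — order 1: 1; order 2: 1; order 4: 3.
Total: 5.

5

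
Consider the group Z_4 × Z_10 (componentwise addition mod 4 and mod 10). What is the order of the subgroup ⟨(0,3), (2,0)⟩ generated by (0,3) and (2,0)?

|⟨(0,3)⟩| = 10 and |⟨(2,0)⟩| = 2, so |H| is a multiple of lcm(10, 2) = 10 and divides |G| = 40.
Closing under the operation: H = {(0,0), (0,1), (0,2), (0,3), (0,4), (0,5), (0,6), (0,7), (0,8), (0,9), (2,0), (2,1), (2,2), (2,3), (2,4), (2,5), (2,6), (2,7), (2,8), (2,9)}, so |H| = 20.

20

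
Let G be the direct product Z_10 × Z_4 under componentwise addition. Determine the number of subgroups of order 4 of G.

3

|G| = 40 and 4 | 40, so subgroups of order 4 are possible by Lagrange.
The subgroups of order 4 are: {(0,0), (0,1), (0,2), (0,3)}; {(0,0), (0,2), (5,0), (5,2)}; {(0,0), (0,2), (5,1), (5,3)}.
So G has 3 subgroups of order 4.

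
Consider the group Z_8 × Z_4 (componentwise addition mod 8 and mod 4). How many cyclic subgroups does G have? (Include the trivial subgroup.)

Group the elements of G by the cyclic subgroup they generate; each cyclic subgroup of order d accounts for φ(d) elements.
Cyclic subgroups by order — order 1: 1; order 2: 3; order 4: 6; order 8: 4.
Total: 14.

14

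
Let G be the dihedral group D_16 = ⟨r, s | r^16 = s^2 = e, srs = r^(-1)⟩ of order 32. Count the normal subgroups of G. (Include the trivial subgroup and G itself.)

8

G has 36 subgroups. Checking conjugation-invariance by order — order 1: 1/1 normal; order 2: 1/17 normal; order 4: 1/9 normal; order 8: 1/5 normal; order 16: 3/3 normal; order 32: 1/1 normal.
Total normal subgroups: 8.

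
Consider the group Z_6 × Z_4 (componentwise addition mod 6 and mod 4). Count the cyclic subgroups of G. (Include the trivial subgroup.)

A cyclic subgroup of order d is generated by each of its φ(d) elements of order d, so the cyclic subgroups of order d number (#elements of order d)/φ(d).
Cyclic subgroups by order — order 1: 1; order 2: 3; order 3: 1; order 4: 2; order 6: 3; order 12: 2.
Total: 12.

12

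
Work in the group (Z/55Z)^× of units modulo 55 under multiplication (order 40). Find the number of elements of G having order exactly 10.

Enumerating element orders in G gives 12 elements of order 10.

12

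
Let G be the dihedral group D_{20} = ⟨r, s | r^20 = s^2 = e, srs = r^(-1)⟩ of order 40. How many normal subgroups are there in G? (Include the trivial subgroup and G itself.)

G has 48 subgroups. Checking conjugation-invariance by order — order 1: 1/1 normal; order 2: 1/21 normal; order 4: 1/11 normal; order 5: 1/1 normal; order 8: 0/5 normal; order 10: 1/5 normal; order 20: 3/3 normal; order 40: 1/1 normal.
Total normal subgroups: 9.

9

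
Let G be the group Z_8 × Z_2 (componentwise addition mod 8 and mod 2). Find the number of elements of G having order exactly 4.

4

An element (a,b) has order lcm(ord(a), ord(b)); count pairs with lcm equal to 4.
Enumerating gives 4 such elements.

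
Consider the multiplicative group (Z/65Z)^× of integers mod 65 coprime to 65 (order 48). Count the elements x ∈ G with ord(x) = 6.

The elements of order 6 are: 4, 9, 29, 36, 49, 56.
That's 6.

6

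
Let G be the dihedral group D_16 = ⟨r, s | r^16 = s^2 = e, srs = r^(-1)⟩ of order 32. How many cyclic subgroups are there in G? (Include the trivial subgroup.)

A cyclic subgroup of order d is generated by each of its φ(d) elements of order d, so the cyclic subgroups of order d number (#elements of order d)/φ(d).
Cyclic subgroups by order — order 1: 1; order 2: 17; order 4: 1; order 8: 1; order 16: 1.
Total: 21.

21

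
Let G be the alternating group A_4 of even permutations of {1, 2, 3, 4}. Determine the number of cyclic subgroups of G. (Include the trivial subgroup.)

Group the elements of G by the cyclic subgroup they generate; each cyclic subgroup of order d accounts for φ(d) elements.
Cyclic subgroups by order — order 1: 1; order 2: 3; order 3: 4.
Total: 8.

8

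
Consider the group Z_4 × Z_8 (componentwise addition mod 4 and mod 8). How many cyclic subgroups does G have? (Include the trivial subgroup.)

14

Each element a generates a cyclic subgroup ⟨a⟩; distinct elements may generate the same one (a cyclic group of order d has φ(d) generators).
Cyclic subgroups by order — order 1: 1; order 2: 3; order 4: 6; order 8: 4.
Total: 14.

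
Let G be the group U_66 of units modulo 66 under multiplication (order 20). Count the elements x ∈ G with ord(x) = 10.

Enumerating element orders in G gives 12 elements of order 10.

12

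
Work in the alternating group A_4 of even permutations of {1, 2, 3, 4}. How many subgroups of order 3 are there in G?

4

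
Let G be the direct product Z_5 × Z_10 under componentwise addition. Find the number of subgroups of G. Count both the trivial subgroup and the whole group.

16

|G| = 50, so by Lagrange every subgroup order divides 50. Divisors: 1, 2, 5, 10, 25, 50.
Subgroups by order — order 1: 1; order 2: 1; order 5: 6; order 10: 6; order 25: 1; order 50: 1.
Total: 1 + 1 + 6 + 6 + 1 + 1 = 16.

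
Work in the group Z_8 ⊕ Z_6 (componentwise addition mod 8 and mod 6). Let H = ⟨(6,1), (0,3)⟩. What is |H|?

|⟨(6,1)⟩| = 12 and |⟨(0,3)⟩| = 2, so |H| is a multiple of lcm(12, 2) = 12 and divides |G| = 48.
Closing under the operation: H = {(0,0), (0,1), (0,2), (0,3), (0,4), (0,5), (2,0), (2,1), (2,2), (2,3), (2,4), (2,5), (4,0), (4,1), (4,2), (4,3), (4,4), (4,5), (6,0), (6,1), (6,2), (6,3), (6,4), (6,5)}, so |H| = 24.

24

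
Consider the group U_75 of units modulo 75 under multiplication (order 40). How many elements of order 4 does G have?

4

The elements of order 4 are: 7, 32, 43, 68.
That's 4.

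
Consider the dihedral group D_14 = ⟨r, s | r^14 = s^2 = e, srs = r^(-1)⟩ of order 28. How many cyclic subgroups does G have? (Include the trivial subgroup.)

18

Each element a generates a cyclic subgroup ⟨a⟩; distinct elements may generate the same one (a cyclic group of order d has φ(d) generators).
Cyclic subgroups by order — order 1: 1; order 2: 15; order 7: 1; order 14: 1.
Total: 18.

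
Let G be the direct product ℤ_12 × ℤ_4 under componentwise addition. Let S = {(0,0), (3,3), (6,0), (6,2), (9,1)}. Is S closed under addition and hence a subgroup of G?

No

|S| = 5 does not divide |G| = 48, so by Lagrange S is not a subgroup.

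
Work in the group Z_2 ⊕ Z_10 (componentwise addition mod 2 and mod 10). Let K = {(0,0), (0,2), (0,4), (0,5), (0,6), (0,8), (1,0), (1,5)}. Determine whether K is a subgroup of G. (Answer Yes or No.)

No

|K| = 8 does not divide |G| = 20, so by Lagrange K is not a subgroup.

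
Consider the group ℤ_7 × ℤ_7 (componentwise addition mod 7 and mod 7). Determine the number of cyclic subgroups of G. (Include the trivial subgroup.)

A cyclic subgroup of order d is generated by each of its φ(d) elements of order d, so the cyclic subgroups of order d number (#elements of order d)/φ(d).
Cyclic subgroups by order — order 1: 1; order 7: 8.
Total: 9.

9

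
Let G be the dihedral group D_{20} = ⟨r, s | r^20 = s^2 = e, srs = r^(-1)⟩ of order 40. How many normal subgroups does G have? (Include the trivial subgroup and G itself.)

G has 48 subgroups. Checking conjugation-invariance by order — order 1: 1/1 normal; order 2: 1/21 normal; order 4: 1/11 normal; order 5: 1/1 normal; order 8: 0/5 normal; order 10: 1/5 normal; order 20: 3/3 normal; order 40: 1/1 normal.
Total normal subgroups: 9.

9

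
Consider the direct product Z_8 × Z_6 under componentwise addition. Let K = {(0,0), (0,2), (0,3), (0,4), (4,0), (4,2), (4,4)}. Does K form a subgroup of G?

|K| = 7 does not divide |G| = 48, so by Lagrange K is not a subgroup.

No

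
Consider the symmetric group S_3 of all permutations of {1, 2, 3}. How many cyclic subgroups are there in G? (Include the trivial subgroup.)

5

Each element a generates a cyclic subgroup ⟨a⟩; distinct elements may generate the same one (a cyclic group of order d has φ(d) generators).
Cyclic subgroups by order — order 1: 1; order 2: 3; order 3: 1.
Total: 5.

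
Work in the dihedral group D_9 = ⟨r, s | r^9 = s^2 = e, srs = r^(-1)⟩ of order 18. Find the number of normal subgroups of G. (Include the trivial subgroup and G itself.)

G has 16 subgroups. Checking conjugation-invariance by order — order 1: 1/1 normal; order 2: 0/9 normal; order 3: 1/1 normal; order 6: 0/3 normal; order 9: 1/1 normal; order 18: 1/1 normal.
Total normal subgroups: 4.

4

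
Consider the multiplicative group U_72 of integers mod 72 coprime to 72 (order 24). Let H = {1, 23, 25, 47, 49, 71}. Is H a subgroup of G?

Yes

|H| = 6 divides |G| = 24, consistent with Lagrange.
H contains the identity, every element's inverse is in H, and H is closed under ·: it is a subgroup.
In fact H = ⟨23⟩.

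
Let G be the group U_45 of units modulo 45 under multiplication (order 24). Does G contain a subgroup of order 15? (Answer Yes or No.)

15 does not divide |G| = 24, so by Lagrange no subgroup of order 15 exists.

No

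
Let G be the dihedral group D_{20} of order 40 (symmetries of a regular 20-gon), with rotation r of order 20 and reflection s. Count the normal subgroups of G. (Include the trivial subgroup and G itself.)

G has 48 subgroups. Checking conjugation-invariance by order — order 1: 1/1 normal; order 2: 1/21 normal; order 4: 1/11 normal; order 5: 1/1 normal; order 8: 0/5 normal; order 10: 1/5 normal; order 20: 3/3 normal; order 40: 1/1 normal.
Total normal subgroups: 9.

9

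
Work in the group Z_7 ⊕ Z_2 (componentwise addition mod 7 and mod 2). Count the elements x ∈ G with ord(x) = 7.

6

An element (a,b) has order lcm(ord(a), ord(b)); count pairs with lcm equal to 7.
Enumerating gives 6 such elements.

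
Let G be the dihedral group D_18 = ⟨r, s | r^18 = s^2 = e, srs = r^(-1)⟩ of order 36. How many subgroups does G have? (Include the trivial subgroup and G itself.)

|G| = 36, so by Lagrange every subgroup order divides 36. Divisors: 1, 2, 3, 4, 6, 9, 12, 18, 36.
Subgroups by order — order 1: 1; order 2: 19; order 3: 1; order 4: 9; order 6: 7; order 9: 1; order 12: 3; order 18: 3; order 36: 1.
Total: 1 + 19 + 1 + 9 + 7 + 1 + 3 + 3 + 1 = 45.

45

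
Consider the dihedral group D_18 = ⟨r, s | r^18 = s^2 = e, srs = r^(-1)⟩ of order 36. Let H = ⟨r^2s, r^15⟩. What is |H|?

12

|⟨r^2s⟩| = 2 and |⟨r^15⟩| = 6, so |H| is a multiple of lcm(2, 6) = 6 and divides |G| = 36.
Closing under the operation: H = {e, r^3, r^6, r^9, r^12, r^15, r^2s, r^5s, r^8s, r^11s, r^14s, r^17s}, so |H| = 12.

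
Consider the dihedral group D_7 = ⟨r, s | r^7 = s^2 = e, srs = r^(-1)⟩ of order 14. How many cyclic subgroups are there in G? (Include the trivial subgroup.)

Each element a generates a cyclic subgroup ⟨a⟩; distinct elements may generate the same one (a cyclic group of order d has φ(d) generators).
Cyclic subgroups by order — order 1: 1; order 2: 7; order 7: 1.
Total: 9.

9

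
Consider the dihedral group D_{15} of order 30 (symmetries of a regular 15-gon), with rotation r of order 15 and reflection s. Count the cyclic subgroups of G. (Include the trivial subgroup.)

Each element a generates a cyclic subgroup ⟨a⟩; distinct elements may generate the same one (a cyclic group of order d has φ(d) generators).
Cyclic subgroups by order — order 1: 1; order 2: 15; order 3: 1; order 5: 1; order 15: 1.
Total: 19.

19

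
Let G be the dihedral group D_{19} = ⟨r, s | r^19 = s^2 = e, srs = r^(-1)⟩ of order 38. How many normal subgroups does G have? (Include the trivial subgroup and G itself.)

G has 22 subgroups. Checking conjugation-invariance by order — order 1: 1/1 normal; order 2: 0/19 normal; order 19: 1/1 normal; order 38: 1/1 normal.
Total normal subgroups: 3.

3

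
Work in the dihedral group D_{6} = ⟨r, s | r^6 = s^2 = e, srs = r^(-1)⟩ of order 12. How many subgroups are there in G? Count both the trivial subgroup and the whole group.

|G| = 12, so by Lagrange every subgroup order divides 12. Divisors: 1, 2, 3, 4, 6, 12.
Subgroups by order — order 1: 1; order 2: 7; order 3: 1; order 4: 3; order 6: 3; order 12: 1.
Total: 1 + 7 + 1 + 3 + 3 + 1 = 16.

16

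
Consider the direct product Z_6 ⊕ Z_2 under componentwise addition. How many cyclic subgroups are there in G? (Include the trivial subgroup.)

Group the elements of G by the cyclic subgroup they generate; each cyclic subgroup of order d accounts for φ(d) elements.
Cyclic subgroups by order — order 1: 1; order 2: 3; order 3: 1; order 6: 3.
Total: 8.

8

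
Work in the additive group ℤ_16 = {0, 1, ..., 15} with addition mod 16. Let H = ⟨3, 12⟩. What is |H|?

16

|⟨3⟩| = 16 and |⟨12⟩| = 4, so |H| is a multiple of lcm(16, 4) = 16 and divides |G| = 16.
Closing {3, 12} under the group operation gives all of G, so |H| = 16.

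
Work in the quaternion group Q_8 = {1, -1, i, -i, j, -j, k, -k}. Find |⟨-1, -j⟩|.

4

|⟨-1⟩| = 2 and |⟨-j⟩| = 4, so |H| is a multiple of lcm(2, 4) = 4 and divides |G| = 8.
Closing under the operation: H = {1, -1, j, -j}, so |H| = 4.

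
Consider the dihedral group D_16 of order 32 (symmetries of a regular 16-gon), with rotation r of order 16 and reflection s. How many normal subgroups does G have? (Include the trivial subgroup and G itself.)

G has 36 subgroups. Checking conjugation-invariance by order — order 1: 1/1 normal; order 2: 1/17 normal; order 4: 1/9 normal; order 8: 1/5 normal; order 16: 3/3 normal; order 32: 1/1 normal.
Total normal subgroups: 8.

8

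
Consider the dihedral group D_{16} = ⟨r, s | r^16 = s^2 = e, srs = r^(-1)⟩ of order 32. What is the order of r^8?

2

Computing powers of r^8: the smallest k with (r^8)^k = e is k = 2.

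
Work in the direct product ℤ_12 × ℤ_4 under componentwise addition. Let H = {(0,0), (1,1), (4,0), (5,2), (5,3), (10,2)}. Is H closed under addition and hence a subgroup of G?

No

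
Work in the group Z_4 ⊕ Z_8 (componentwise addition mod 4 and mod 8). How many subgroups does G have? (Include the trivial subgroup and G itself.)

22

|G| = 32, so by Lagrange every subgroup order divides 32. Divisors: 1, 2, 4, 8, 16, 32.
Subgroups by order — order 1: 1; order 2: 3; order 4: 7; order 8: 7; order 16: 3; order 32: 1.
Total: 1 + 3 + 7 + 7 + 3 + 1 = 22.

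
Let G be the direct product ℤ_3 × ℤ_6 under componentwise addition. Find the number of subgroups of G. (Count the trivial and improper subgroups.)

12

|G| = 18, so by Lagrange every subgroup order divides 18. Divisors: 1, 2, 3, 6, 9, 18.
Subgroups by order — order 1: 1; order 2: 1; order 3: 4; order 6: 4; order 9: 1; order 18: 1.
Total: 1 + 1 + 4 + 4 + 1 + 1 = 12.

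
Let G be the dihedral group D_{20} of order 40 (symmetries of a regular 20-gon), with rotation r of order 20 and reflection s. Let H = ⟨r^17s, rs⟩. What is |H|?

|⟨r^17s⟩| = 2 and |⟨rs⟩| = 2, so |H| is a multiple of lcm(2, 2) = 2 and divides |G| = 40.
Closing under the operation: H = {e, r^4, r^8, r^12, r^16, rs, r^5s, r^9s, r^13s, r^17s}, so |H| = 10.

10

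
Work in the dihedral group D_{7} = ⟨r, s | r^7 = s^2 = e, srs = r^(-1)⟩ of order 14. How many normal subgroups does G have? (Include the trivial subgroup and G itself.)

G has 10 subgroups. Checking conjugation-invariance by order — order 1: 1/1 normal; order 2: 0/7 normal; order 7: 1/1 normal; order 14: 1/1 normal.
Total normal subgroups: 3.

3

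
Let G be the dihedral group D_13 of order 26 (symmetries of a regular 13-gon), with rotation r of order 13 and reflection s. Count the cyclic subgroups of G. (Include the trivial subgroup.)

Each element a generates a cyclic subgroup ⟨a⟩; distinct elements may generate the same one (a cyclic group of order d has φ(d) generators).
Cyclic subgroups by order — order 1: 1; order 2: 13; order 13: 1.
Total: 15.

15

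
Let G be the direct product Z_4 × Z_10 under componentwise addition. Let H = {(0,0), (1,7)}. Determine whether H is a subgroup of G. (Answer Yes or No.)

(1,7) ∈ H but its inverse (3,3) ∉ H, so H is not a subgroup.

No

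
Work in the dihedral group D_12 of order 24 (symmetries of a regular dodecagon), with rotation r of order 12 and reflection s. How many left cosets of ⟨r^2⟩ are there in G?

4

|⟨r^2⟩| = 6 and |G| = 24.
By Lagrange, [G : H] = |G|/|H| = 24/6 = 4.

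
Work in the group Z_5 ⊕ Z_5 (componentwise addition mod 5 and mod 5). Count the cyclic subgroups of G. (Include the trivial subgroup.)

7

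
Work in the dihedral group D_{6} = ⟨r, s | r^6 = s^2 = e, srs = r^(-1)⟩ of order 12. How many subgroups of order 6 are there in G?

|G| = 12 and 6 | 12, so subgroups of order 6 are possible by Lagrange.
The subgroups of order 6 are: {e, r, r^2, r^3, r^4, r^5}; {e, r^2, r^4, s, r^2s, r^4s}; {e, r^2, r^4, rs, r^3s, r^5s}.
So G has 3 subgroups of order 6.

3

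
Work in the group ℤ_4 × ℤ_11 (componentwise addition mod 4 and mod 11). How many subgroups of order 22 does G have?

1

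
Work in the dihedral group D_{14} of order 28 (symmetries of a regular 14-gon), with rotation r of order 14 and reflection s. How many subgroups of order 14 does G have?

3

|G| = 28 and 14 | 28, so subgroups of order 14 are possible by Lagrange.
The subgroups of order 14 are: {e, r, r^2, r^3, r^4, r^5, r^6, r^7, r^8, r^9, r^10, r^11, r^12, r^13}; {e, r^2, r^4, r^6, r^8, r^10, r^12, s, r^2s, r^4s, r^6s, r^8s, r^10s, r^12s}; {e, r^2, r^4, r^6, r^8, r^10, r^12, rs, r^3s, r^5s, r^7s, r^9s, r^11s, r^13s}.
So G has 3 subgroups of order 14.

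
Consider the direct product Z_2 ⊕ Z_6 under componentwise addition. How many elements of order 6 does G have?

6

An element (a,b) has order lcm(ord(a), ord(b)); count pairs with lcm equal to 6.
Enumerating gives 6 such elements.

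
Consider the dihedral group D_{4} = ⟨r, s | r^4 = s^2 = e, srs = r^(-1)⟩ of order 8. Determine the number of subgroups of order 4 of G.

|G| = 8 and 4 | 8, so subgroups of order 4 are possible by Lagrange.
The subgroups of order 4 are: {e, r, r^2, r^3}; {e, r^2, s, r^2s}; {e, r^2, rs, r^3s}.
So G has 3 subgroups of order 4.

3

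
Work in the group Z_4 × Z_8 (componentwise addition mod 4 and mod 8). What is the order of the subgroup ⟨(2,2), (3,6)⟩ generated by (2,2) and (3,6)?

16

|⟨(2,2)⟩| = 4 and |⟨(3,6)⟩| = 4, so |H| is a multiple of lcm(4, 4) = 4 and divides |G| = 32.
Closing under the operation: H = {(0,0), (0,2), (0,4), (0,6), (1,0), (1,2), (1,4), (1,6), (2,0), (2,2), (2,4), (2,6), (3,0), (3,2), (3,4), (3,6)}, so |H| = 16.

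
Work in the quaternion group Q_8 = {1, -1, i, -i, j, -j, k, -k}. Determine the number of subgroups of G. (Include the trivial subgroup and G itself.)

6

|G| = 8, so by Lagrange every subgroup order divides 8. Divisors: 1, 2, 4, 8.
Subgroups by order — order 1: 1; order 2: 1; order 4: 3; order 8: 1.
Total: 1 + 1 + 3 + 1 = 6.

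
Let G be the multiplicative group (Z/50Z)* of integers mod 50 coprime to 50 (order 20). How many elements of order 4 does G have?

The elements of order 4 are: 7, 43.
That's 2.

2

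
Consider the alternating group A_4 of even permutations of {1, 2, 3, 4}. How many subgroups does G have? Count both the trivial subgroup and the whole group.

|G| = 12, so by Lagrange every subgroup order divides 12. Divisors: 1, 2, 3, 4, 6, 12.
Subgroups by order — order 1: 1; order 2: 3; order 3: 4; order 4: 1; order 6: 0; order 12: 1.
Total: 1 + 3 + 4 + 1 + 0 + 1 = 10.

10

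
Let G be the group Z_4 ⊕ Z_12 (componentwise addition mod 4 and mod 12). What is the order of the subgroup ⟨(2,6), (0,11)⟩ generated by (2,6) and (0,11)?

24

|⟨(2,6)⟩| = 2 and |⟨(0,11)⟩| = 12, so |H| is a multiple of lcm(2, 12) = 12 and divides |G| = 48.
Closing under the operation: H = {(0,0), (0,1), (0,2), (0,3), (0,4), (0,5), (0,6), (0,7), (0,8), (0,9), (0,10), (0,11), (2,0), (2,1), (2,2), (2,3), (2,4), (2,5), (2,6), (2,7), (2,8), (2,9), (2,10), (2,11)}, so |H| = 24.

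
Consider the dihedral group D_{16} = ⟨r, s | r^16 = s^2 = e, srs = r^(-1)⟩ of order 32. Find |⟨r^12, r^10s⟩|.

8

|⟨r^12⟩| = 4 and |⟨r^10s⟩| = 2, so |H| is a multiple of lcm(4, 2) = 4 and divides |G| = 32.
Closing under the operation: H = {e, r^4, r^8, r^12, r^2s, r^6s, r^10s, r^14s}, so |H| = 8.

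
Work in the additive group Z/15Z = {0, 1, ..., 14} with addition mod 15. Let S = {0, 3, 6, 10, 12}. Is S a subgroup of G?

No

6 ∈ S but its inverse 9 ∉ S, so S is not a subgroup.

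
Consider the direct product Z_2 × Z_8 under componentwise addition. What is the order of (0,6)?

The order of (0,6) in Z_2 × Z_8 is lcm(ord(0) in Z_2, ord(6) in Z_8).
ord(0) = 1 and ord(6) = 4, so |⟨(0,6)⟩| = lcm(1, 4) = 4.

4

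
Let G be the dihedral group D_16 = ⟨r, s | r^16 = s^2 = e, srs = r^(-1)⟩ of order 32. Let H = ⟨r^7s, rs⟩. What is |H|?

16

|⟨r^7s⟩| = 2 and |⟨rs⟩| = 2, so |H| is a multiple of lcm(2, 2) = 2 and divides |G| = 32.
Closing under the operation: H = {e, r^2, r^4, r^6, r^8, r^10, r^12, r^14, rs, r^3s, r^5s, r^7s, r^9s, r^11s, r^13s, r^15s}, so |H| = 16.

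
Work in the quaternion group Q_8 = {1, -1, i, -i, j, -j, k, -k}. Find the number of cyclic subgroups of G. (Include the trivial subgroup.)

5

A cyclic subgroup of order d is generated by each of its φ(d) elements of order d, so the cyclic subgroups of order d number (#elements of order d)/φ(d).
Cyclic subgroups by order — order 1: 1; order 2: 1; order 4: 3.
Total: 5.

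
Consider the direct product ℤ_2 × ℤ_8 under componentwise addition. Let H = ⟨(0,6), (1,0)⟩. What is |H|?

|⟨(0,6)⟩| = 4 and |⟨(1,0)⟩| = 2, so |H| is a multiple of lcm(4, 2) = 4 and divides |G| = 16.
Closing under the operation: H = {(0,0), (0,2), (0,4), (0,6), (1,0), (1,2), (1,4), (1,6)}, so |H| = 8.

8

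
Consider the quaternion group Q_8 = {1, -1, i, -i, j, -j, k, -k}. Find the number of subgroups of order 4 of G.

3

|G| = 8 and 4 | 8, so subgroups of order 4 are possible by Lagrange.
The subgroups of order 4 are: {1, -1, i, -i}; {1, -1, j, -j}; {1, -1, k, -k}.
So G has 3 subgroups of order 4.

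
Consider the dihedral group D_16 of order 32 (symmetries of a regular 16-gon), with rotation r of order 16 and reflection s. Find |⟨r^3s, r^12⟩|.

|⟨r^3s⟩| = 2 and |⟨r^12⟩| = 4, so |H| is a multiple of lcm(2, 4) = 4 and divides |G| = 32.
Closing under the operation: H = {e, r^4, r^8, r^12, r^3s, r^7s, r^11s, r^15s}, so |H| = 8.

8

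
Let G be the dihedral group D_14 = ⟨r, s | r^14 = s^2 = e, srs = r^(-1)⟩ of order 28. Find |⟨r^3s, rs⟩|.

|⟨r^3s⟩| = 2 and |⟨rs⟩| = 2, so |H| is a multiple of lcm(2, 2) = 2 and divides |G| = 28.
Closing under the operation: H = {e, r^2, r^4, r^6, r^8, r^10, r^12, rs, r^3s, r^5s, r^7s, r^9s, r^11s, r^13s}, so |H| = 14.

14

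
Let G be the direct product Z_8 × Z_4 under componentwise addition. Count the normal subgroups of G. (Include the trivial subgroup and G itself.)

G is abelian, so every subgroup is normal.
G has 22 subgroups in total, hence 22 normal subgroups.

22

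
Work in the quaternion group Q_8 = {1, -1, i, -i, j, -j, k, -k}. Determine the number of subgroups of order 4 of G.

|G| = 8 and 4 | 8, so subgroups of order 4 are possible by Lagrange.
The subgroups of order 4 are: {1, -1, i, -i}; {1, -1, j, -j}; {1, -1, k, -k}.
So G has 3 subgroups of order 4.

3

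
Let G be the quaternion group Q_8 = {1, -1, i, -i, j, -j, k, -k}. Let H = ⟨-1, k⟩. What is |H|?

|⟨-1⟩| = 2 and |⟨k⟩| = 4, so |H| is a multiple of lcm(2, 4) = 4 and divides |G| = 8.
Closing under the operation: H = {1, -1, k, -k}, so |H| = 4.

4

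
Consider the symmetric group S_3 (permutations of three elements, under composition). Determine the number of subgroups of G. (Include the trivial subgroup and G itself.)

|G| = 6, so by Lagrange every subgroup order divides 6. Divisors: 1, 2, 3, 6.
Subgroups by order — order 1: 1; order 2: 3; order 3: 1; order 6: 1.
Total: 1 + 3 + 1 + 1 = 6.

6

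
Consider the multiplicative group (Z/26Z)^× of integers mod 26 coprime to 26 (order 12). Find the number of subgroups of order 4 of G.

|G| = 12 and 4 | 12, so subgroups of order 4 are possible by Lagrange.
The subgroups of order 4 are: {1, 5, 21, 25}.
So G has 1 subgroup of order 4.

1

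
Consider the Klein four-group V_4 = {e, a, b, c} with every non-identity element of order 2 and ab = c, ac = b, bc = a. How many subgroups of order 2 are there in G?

3

|G| = 4 and 2 | 4, so subgroups of order 2 are possible by Lagrange.
The subgroups of order 2 are: {e, a}; {e, b}; {e, c}.
So G has 3 subgroups of order 2.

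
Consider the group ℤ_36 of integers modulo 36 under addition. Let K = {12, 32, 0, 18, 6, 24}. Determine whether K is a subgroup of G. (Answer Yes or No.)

32 ∈ K but its inverse 4 ∉ K, so K is not a subgroup.

No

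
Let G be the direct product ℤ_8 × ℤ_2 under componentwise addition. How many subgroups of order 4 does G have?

|G| = 16 and 4 | 16, so subgroups of order 4 are possible by Lagrange.
The subgroups of order 4 are: {(0,0), (0,1), (4,0), (4,1)}; {(0,0), (2,0), (4,0), (6,0)}; {(0,0), (2,1), (4,0), (6,1)}.
So G has 3 subgroups of order 4.

3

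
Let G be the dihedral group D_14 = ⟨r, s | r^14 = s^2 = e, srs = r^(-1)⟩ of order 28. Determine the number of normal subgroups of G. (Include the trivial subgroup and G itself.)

G has 28 subgroups. Checking conjugation-invariance by order — order 1: 1/1 normal; order 2: 1/15 normal; order 4: 0/7 normal; order 7: 1/1 normal; order 14: 3/3 normal; order 28: 1/1 normal.
Total normal subgroups: 7.

7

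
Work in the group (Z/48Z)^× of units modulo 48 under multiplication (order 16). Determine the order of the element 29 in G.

Compute successive powers of 29 mod 48: 29, 25, 5, 1; 29^4 ≡ 1 (mod 48).
So |⟨29⟩| = 4.

4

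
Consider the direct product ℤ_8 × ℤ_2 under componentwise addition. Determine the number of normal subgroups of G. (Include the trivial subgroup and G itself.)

G is abelian, so every subgroup is normal.
G has 11 subgroups in total, hence 11 normal subgroups.

11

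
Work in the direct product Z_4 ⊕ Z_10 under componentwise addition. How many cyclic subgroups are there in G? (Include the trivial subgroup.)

12

A cyclic subgroup of order d is generated by each of its φ(d) elements of order d, so the cyclic subgroups of order d number (#elements of order d)/φ(d).
Cyclic subgroups by order — order 1: 1; order 2: 3; order 4: 2; order 5: 1; order 10: 3; order 20: 2.
Total: 12.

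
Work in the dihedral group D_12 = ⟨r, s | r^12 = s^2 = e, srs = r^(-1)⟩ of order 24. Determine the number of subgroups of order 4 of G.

7

|G| = 24 and 4 | 24, so subgroups of order 4 are possible by Lagrange.
The subgroups of order 4 are: {e, r^6, r^4s, r^10s}; {e, r^6, r^5s, r^11s}; {e, r^6, r^2s, r^8s}; {e, r^3, r^6, r^9}; … (7 in all).
So G has 7 subgroups of order 4.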